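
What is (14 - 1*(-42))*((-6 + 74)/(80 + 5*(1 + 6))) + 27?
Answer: 6913/115 ≈ 60.113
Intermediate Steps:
(14 - 1*(-42))*((-6 + 74)/(80 + 5*(1 + 6))) + 27 = (14 + 42)*(68/(80 + 5*7)) + 27 = 56*(68/(80 + 35)) + 27 = 56*(68/115) + 27 = 3808/115 + 27 = 6913/115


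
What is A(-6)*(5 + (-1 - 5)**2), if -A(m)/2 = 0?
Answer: 0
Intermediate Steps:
A(m) = 0 (A(m) = -2*0 = 0)
A(-6)*(5 + (-1 - 5)**2) = 0*(5 + (-1 - 5)**2) = 0*(5 + (-6)**2) = 0*(5 + 36) = 0*41 = 0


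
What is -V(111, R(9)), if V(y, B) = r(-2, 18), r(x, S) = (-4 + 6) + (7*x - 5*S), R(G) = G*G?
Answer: 102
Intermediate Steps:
R(G) = G**2
r(x, S) = 2 - 5*S + 7*x (r(x, S) = 2 + (-5*S + 7*x) = 2 - 5*S + 7*x)
V(y, B) = -102 (V(y, B) = 2 - 5*18 + 7*(-2) = 2 - 90 - 14 = -102)
-V(111, R(9)) = -1*(-102) = 102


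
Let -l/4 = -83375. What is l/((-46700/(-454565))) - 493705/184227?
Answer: 279283162200190/86034009 ≈ 3.2462e+6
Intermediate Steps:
l = 333500 (l = -4*(-83375) = 333500)
l/((-46700/(-454565))) - 493705/184227 = 333500/((-46700/(-454565))) - 493705/184227 = 333500/((-46700*(-1/454565))) - 493705*1/184227 = 333500/(9340/90913) - 493705/184227 = 333500*(90913/9340) - 493705/184227 = 1515974275/467 - 493705/184227 = 279283162200190/86034009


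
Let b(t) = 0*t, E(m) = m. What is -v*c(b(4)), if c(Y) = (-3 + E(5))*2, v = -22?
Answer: 88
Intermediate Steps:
b(t) = 0
c(Y) = 4 (c(Y) = (-3 + 5)*2 = 2*2 = 4)
-v*c(b(4)) = -(-22)*4 = -1*(-88) = 88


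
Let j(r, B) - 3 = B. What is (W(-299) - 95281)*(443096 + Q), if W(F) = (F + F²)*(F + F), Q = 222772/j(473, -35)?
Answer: -186240811823775/8 ≈ -2.3280e+13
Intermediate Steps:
j(r, B) = 3 + B
Q = -55693/8 (Q = 222772/(3 - 35) = 222772/(-32) = 222772*(-1/32) = -55693/8 ≈ -6961.6)
W(F) = 2*F*(F + F²) (W(F) = (F + F²)*(2*F) = 2*F*(F + F²))
(W(-299) - 95281)*(443096 + Q) = (2*(-299)²*(1 - 299) - 95281)*(443096 - 55693/8) = (2*89401*(-298) - 95281)*(3489075/8) = (-53282996 - 95281)*(3489075/8) = -53378277*3489075/8 = -186240811823775/8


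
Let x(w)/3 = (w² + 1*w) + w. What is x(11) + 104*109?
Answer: 11765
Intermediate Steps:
x(w) = 3*w² + 6*w (x(w) = 3*((w² + 1*w) + w) = 3*((w² + w) + w) = 3*((w + w²) + w) = 3*(w² + 2*w) = 3*w² + 6*w)
x(11) + 104*109 = 3*11*(2 + 11) + 104*109 = 3*11*13 + 11336 = 429 + 11336 = 11765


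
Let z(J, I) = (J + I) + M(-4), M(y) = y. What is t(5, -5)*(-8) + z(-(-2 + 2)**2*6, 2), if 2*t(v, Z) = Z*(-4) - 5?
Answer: -62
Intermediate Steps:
t(v, Z) = -5/2 - 2*Z (t(v, Z) = (Z*(-4) - 5)/2 = (-4*Z - 5)/2 = (-5 - 4*Z)/2 = -5/2 - 2*Z)
z(J, I) = -4 + I + J (z(J, I) = (J + I) - 4 = (I + J) - 4 = -4 + I + J)
t(5, -5)*(-8) + z(-(-2 + 2)**2*6, 2) = (-5/2 - 2*(-5))*(-8) + (-4 + 2 - (-2 + 2)**2*6) = (-5/2 + 10)*(-8) + (-4 + 2 - 1*0**2*6) = (15/2)*(-8) + (-4 + 2 - 1*0*6) = -60 + (-4 + 2 + 0*6) = -60 + (-4 + 2 + 0) = -60 - 2 = -62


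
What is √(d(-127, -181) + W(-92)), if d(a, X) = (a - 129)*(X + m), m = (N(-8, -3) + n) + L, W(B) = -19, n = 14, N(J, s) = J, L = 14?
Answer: √41197 ≈ 202.97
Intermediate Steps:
m = 20 (m = (-8 + 14) + 14 = 6 + 14 = 20)
d(a, X) = (-129 + a)*(20 + X) (d(a, X) = (a - 129)*(X + 20) = (-129 + a)*(20 + X))
√(d(-127, -181) + W(-92)) = √((-2580 - 129*(-181) + 20*(-127) - 181*(-127)) - 19) = √((-2580 + 23349 - 2540 + 22987) - 19) = √(41216 - 19) = √41197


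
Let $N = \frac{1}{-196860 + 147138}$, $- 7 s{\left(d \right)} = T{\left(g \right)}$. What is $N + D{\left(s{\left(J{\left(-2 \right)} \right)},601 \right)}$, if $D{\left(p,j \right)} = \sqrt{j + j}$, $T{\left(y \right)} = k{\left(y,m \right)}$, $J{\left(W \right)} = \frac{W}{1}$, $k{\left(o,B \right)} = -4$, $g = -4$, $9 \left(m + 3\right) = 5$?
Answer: $- \frac{1}{49722} + \sqrt{1202} \approx 34.67$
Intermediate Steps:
$m = - \frac{22}{9}$ ($m = -3 + \frac{1}{9} \cdot 5 = -3 + \frac{5}{9} = - \frac{22}{9} \approx -2.4444$)
$J{\left(W \right)} = W$ ($J{\left(W \right)} = W 1 = W$)
$T{\left(y \right)} = -4$
$s{\left(d \right)} = \frac{4}{7}$ ($s{\left(d \right)} = \left(- \frac{1}{7}\right) \left(-4\right) = \frac{4}{7}$)
$D{\left(p,j \right)} = \sqrt{2} \sqrt{j}$ ($D{\left(p,j \right)} = \sqrt{2 j} = \sqrt{2} \sqrt{j}$)
$N = - \frac{1}{49722}$ ($N = \frac{1}{-49722} = - \frac{1}{49722} \approx -2.0112 \cdot 10^{-5}$)
$N + D{\left(s{\left(J{\left(-2 \right)} \right)},601 \right)} = - \frac{1}{49722} + \sqrt{2} \sqrt{601} = - \frac{1}{49722} + \sqrt{1202}$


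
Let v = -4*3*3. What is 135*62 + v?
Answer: 8334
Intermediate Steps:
v = -36 (v = -12*3 = -36)
135*62 + v = 135*62 - 36 = 8370 - 36 = 8334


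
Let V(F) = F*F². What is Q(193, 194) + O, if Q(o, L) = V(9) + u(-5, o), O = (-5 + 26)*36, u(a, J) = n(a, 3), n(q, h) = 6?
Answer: 1491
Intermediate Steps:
u(a, J) = 6
O = 756 (O = 21*36 = 756)
V(F) = F³
Q(o, L) = 735 (Q(o, L) = 9³ + 6 = 729 + 6 = 735)
Q(193, 194) + O = 735 + 756 = 1491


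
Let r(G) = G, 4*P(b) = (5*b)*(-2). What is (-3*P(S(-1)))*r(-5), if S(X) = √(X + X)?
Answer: -75*I*√2/2 ≈ -53.033*I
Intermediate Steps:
S(X) = √2*√X (S(X) = √(2*X) = √2*√X)
P(b) = -5*b/2 (P(b) = ((5*b)*(-2))/4 = (-10*b)/4 = -5*b/2)
(-3*P(S(-1)))*r(-5) = -(-15)*√2*√(-1)/2*(-5) = -(-15)*√2*I/2*(-5) = -(-15)*I*√2/2*(-5) = (15*I*√2/2)*(-5) = -75*I*√2/2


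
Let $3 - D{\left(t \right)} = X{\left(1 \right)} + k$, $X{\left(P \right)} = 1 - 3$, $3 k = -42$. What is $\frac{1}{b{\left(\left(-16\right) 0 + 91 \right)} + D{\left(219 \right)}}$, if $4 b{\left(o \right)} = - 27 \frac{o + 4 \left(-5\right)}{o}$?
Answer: $\frac{364}{4999} \approx 0.072815$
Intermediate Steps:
$k = -14$ ($k = \frac{1}{3} \left(-42\right) = -14$)
$X{\left(P \right)} = -2$ ($X{\left(P \right)} = 1 - 3 = -2$)
$b{\left(o \right)} = - \frac{27 \left(-20 + o\right)}{4 o}$ ($b{\left(o \right)} = \frac{\left(-27\right) \frac{o + 4 \left(-5\right)}{o}}{4} = \frac{\left(-27\right) \frac{o - 20}{o}}{4} = \frac{\left(-27\right) \frac{-20 + o}{o}}{4} = \frac{\left(-27\right) \frac{1}{o} \left(-20 + o\right)}{4} = - \frac{27 \left(-20 + o\right)}{4 o}$)
$D{\left(t \right)} = 19$ ($D{\left(t \right)} = 3 - \left(-2 - 14\right) = 3 - -16 = 3 + 16 = 19$)
$\frac{1}{b{\left(\left(-16\right) 0 + 91 \right)} + D{\left(219 \right)}} = \frac{1}{\left(- \frac{27}{4} + \frac{135}{\left(-16\right) 0 + 91}\right) + 19} = \frac{1}{\left(- \frac{27}{4} + \frac{135}{0 + 91}\right) + 19} = \frac{1}{\left(- \frac{27}{4} + \frac{135}{91}\right) + 19} = \frac{1}{- \frac{1917}{364} + 19} = \frac{1}{\frac{4999}{364}} = \frac{364}{4999}$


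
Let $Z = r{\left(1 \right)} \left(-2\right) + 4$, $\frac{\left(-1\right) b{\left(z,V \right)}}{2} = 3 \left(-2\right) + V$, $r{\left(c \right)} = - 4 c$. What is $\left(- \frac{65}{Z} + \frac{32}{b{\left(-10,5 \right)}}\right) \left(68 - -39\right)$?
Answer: $\frac{13589}{12} \approx 1132.4$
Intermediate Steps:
$b{\left(z,V \right)} = 12 - 2 V$ ($b{\left(z,V \right)} = - 2 \left(3 \left(-2\right) + V\right) = - 2 \left(-6 + V\right) = 12 - 2 V$)
$Z = 12$ ($Z = \left(-4\right) 1 \left(-2\right) + 4 = \left(-4\right) \left(-2\right) + 4 = 8 + 4 = 12$)
$\left(- \frac{65}{Z} + \frac{32}{b{\left(-10,5 \right)}}\right) \left(68 - -39\right) = \left(- \frac{65}{12} + \frac{32}{12 - 10}\right) \left(68 - -39\right) = \left(\left(-65\right) \frac{1}{12} + \frac{32}{12 - 10}\right) \left(68 + 39\right) = \left(- \frac{65}{12} + \frac{32}{2}\right) 107 = \left(- \frac{65}{12} + 32 \cdot \frac{1}{2}\right) 107 = \left(- \frac{65}{12} + 16\right) 107 = \frac{127}{12} \cdot 107 = \frac{13589}{12}$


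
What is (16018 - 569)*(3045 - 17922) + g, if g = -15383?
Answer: -229850156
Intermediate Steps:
(16018 - 569)*(3045 - 17922) + g = (16018 - 569)*(3045 - 17922) - 15383 = 15449*(-14877) - 15383 = -229834773 - 15383 = -229850156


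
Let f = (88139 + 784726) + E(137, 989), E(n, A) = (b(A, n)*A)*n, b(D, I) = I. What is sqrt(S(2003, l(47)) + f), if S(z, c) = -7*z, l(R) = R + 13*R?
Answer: sqrt(19421385) ≈ 4407.0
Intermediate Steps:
l(R) = 14*R
E(n, A) = A*n**2 (E(n, A) = (n*A)*n = (A*n)*n = A*n**2)
f = 19435406 (f = (88139 + 784726) + 989*137**2 = 872865 + 989*18769 = 872865 + 18562541 = 19435406)
sqrt(S(2003, l(47)) + f) = sqrt(-7*2003 + 19435406) = sqrt(-14021 + 19435406) = sqrt(19421385)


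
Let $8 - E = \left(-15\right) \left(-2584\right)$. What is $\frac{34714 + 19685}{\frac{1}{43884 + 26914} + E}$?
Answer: $- \frac{1283780134}{914521365} \approx -1.4038$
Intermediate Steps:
$E = -38752$ ($E = 8 - \left(-15\right) \left(-2584\right) = 8 - 38760 = -38752$)
$\frac{34714 + 19685}{\frac{1}{43884 + 26914} + E} = \frac{34714 + 19685}{\frac{1}{43884 + 26914} - 38752} = \frac{54399}{\frac{1}{70798} - 38752} = \frac{54399}{- \frac{2743564095}{70798}} = 54399 \left(- \frac{70798}{2743564095}\right) = - \frac{1283780134}{914521365}$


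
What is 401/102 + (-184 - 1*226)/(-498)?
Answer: 40253/8466 ≈ 4.7547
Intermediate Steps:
401/102 + (-184 - 1*226)/(-498) = 401*(1/102) + (-184 - 226)*(-1/498) = 401/102 - 410*(-1/498) = 401/102 + 205/249 = 40253/8466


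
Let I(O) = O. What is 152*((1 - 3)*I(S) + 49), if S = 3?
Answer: 6536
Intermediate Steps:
152*((1 - 3)*I(S) + 49) = 152*((1 - 3)*3 + 49) = 152*(-2*3 + 49) = 152*(-6 + 49) = 152*43 = 6536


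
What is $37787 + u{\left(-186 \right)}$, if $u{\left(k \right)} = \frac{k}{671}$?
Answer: $\frac{25354891}{671} \approx 37787.0$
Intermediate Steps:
$u{\left(k \right)} = \frac{k}{671}$ ($u{\left(k \right)} = k \frac{1}{671} = \frac{k}{671}$)
$37787 + u{\left(-186 \right)} = 37787 + \frac{1}{671} \left(-186\right) = 37787 - \frac{186}{671} = \frac{25354891}{671}$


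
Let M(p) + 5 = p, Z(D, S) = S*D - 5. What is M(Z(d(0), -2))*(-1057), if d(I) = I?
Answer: 10570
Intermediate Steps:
Z(D, S) = -5 + D*S (Z(D, S) = D*S - 5 = -5 + D*S)
M(p) = -5 + p
M(Z(d(0), -2))*(-1057) = (-5 + (-5 + 0*(-2)))*(-1057) = (-5 + (-5 + 0))*(-1057) = (-5 - 5)*(-1057) = -10*(-1057) = 10570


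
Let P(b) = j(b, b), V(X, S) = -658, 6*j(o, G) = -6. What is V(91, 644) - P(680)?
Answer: -657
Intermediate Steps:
j(o, G) = -1 (j(o, G) = (⅙)*(-6) = -1)
P(b) = -1
V(91, 644) - P(680) = -658 - 1*(-1) = -658 + 1 = -657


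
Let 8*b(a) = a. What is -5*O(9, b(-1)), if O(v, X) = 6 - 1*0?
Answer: -30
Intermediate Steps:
b(a) = a/8
O(v, X) = 6 (O(v, X) = 6 + 0 = 6)
-5*O(9, b(-1)) = -5*6 = -30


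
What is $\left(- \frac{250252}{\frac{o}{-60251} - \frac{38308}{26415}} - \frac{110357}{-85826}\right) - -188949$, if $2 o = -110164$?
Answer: $\frac{1846836561157009973}{2816097221678} \approx 6.5581 \cdot 10^{5}$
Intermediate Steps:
$o = -55082$ ($o = \frac{1}{2} \left(-110164\right) = -55082$)
$\left(- \frac{250252}{\frac{o}{-60251} - \frac{38308}{26415}} - \frac{110357}{-85826}\right) - -188949 = \left(- \frac{250252}{- \frac{55082}{-60251} - \frac{38308}{26415}} - \frac{110357}{-85826}\right) - -188949 = \left(- \frac{250252}{\left(-55082\right) \left(- \frac{1}{60251}\right) - \frac{38308}{26415}} - - \frac{8489}{6602}\right) + 188949 = \left(- \frac{250252}{\frac{55082}{60251} - \frac{38308}{26415}} + \frac{8489}{6602}\right) + 188949 = \left(- \frac{250252}{- \frac{853104278}{1591530165}} + \frac{8489}{6602}\right) + 188949 = \left(\left(-250252\right) \left(- \frac{1591530165}{853104278}\right) + \frac{8489}{6602}\right) + 188949 = \left(\frac{199141803425790}{426552139} + \frac{8489}{6602}\right) + 188949 = \frac{1314737807218173551}{2816097221678} + 188949 = \frac{1846836561157009973}{2816097221678}$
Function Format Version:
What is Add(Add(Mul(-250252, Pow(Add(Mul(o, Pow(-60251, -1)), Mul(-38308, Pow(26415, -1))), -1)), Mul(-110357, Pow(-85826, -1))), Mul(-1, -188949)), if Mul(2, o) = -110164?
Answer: Rational(1846836561157009973, 2816097221678) ≈ 6.5581e+5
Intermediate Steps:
o = -55082 (o = Mul(Rational(1, 2), -110164) = -55082)
Add(Add(Mul(-250252, Pow(Add(Mul(o, Pow(-60251, -1)), Mul(-38308, Pow(26415, -1))), -1)), Mul(-110357, Pow(-85826, -1))), Mul(-1, -188949)) = Add(Add(Mul(-250252, Pow(Add(Mul(-55082, Pow(-60251, -1)), Mul(-38308, Pow(26415, -1))), -1)), Mul(-110357, Pow(-85826, -1))), Mul(-1, -188949)) = Add(Add(Mul(-250252, Pow(Add(Mul(-55082, Rational(-1, 60251)), Mul(-38308, Rational(1, 26415))), -1)), Mul(-110357, Rational(-1, 85826))), 188949) = Add(Add(Mul(-250252, Pow(Add(Rational(55082, 60251), Rational(-38308, 26415)), -1)), Rational(8489, 6602)), 188949) = Add(Add(Mul(-250252, Pow(Rational(-853104278, 1591530165), -1)), Rational(8489, 6602)), 188949) = Add(Add(Mul(-250252, Rational(-1591530165, 853104278)), Rational(8489, 6602)), 188949) = Add(Add(Rational(199141803425790, 426552139), Rational(8489, 6602)), 188949) = Add(Rational(1314737807218173551, 2816097221678), 188949) = Rational(1846836561157009973, 2816097221678)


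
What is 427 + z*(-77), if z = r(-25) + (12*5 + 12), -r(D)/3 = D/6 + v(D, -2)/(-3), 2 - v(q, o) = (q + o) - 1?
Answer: -16779/2 ≈ -8389.5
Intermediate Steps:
v(q, o) = 3 - o - q (v(q, o) = 2 - ((q + o) - 1) = 2 - ((o + q) - 1) = 2 - (-1 + o + q) = 2 + (1 - o - q) = 3 - o - q)
r(D) = 5 - 3*D/2 (r(D) = -3*(D/6 + (3 - 1*(-2) - D)/(-3)) = -3*(D*(⅙) + (3 + 2 - D)*(-⅓)) = -3*(D/6 + (5 - D)*(-⅓)) = -3*(D/6 + (-5/3 + D/3)) = -3*(-5/3 + D/2) = 5 - 3*D/2)
z = 229/2 (z = (5 - 3/2*(-25)) + (12*5 + 12) = (5 + 75/2) + (60 + 12) = 85/2 + 72 = 229/2 ≈ 114.50)
427 + z*(-77) = 427 + (229/2)*(-77) = 427 - 17633/2 = -16779/2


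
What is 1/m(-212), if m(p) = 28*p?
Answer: -1/5936 ≈ -0.00016846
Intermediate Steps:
1/m(-212) = 1/(28*(-212)) = 1/(-5936) = -1/5936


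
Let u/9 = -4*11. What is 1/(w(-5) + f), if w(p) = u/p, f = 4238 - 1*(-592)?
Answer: 5/24546 ≈ 0.00020370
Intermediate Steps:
u = -396 (u = 9*(-4*11) = 9*(-44) = -396)
f = 4830 (f = 4238 + 592 = 4830)
w(p) = -396/p
1/(w(-5) + f) = 1/(-396/(-5) + 4830) = 1/(-396*(-⅕) + 4830) = 1/(396/5 + 4830) = 1/(24546/5) = 5/24546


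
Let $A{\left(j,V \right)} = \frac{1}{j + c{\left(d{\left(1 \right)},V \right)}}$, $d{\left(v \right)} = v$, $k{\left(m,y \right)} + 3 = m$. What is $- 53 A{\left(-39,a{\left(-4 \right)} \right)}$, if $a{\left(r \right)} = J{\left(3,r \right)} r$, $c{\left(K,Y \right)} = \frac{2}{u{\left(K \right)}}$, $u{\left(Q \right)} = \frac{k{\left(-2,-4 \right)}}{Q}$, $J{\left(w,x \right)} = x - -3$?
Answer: $\frac{265}{197} \approx 1.3452$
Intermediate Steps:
$J{\left(w,x \right)} = 3 + x$ ($J{\left(w,x \right)} = x + 3 = 3 + x$)
$k{\left(m,y \right)} = -3 + m$
$u{\left(Q \right)} = - \frac{5}{Q}$ ($u{\left(Q \right)} = \frac{-3 - 2}{Q} = - \frac{5}{Q}$)
$c{\left(K,Y \right)} = - \frac{2 K}{5}$ ($c{\left(K,Y \right)} = \frac{2}{\left(-5\right) \frac{1}{K}} = 2 \left(- \frac{K}{5}\right) = - \frac{2 K}{5}$)
$a{\left(r \right)} = r \left(3 + r\right)$ ($a{\left(r \right)} = \left(3 + r\right) r = r \left(3 + r\right)$)
$A{\left(j,V \right)} = \frac{1}{- \frac{2}{5} + j}$ ($A{\left(j,V \right)} = \frac{1}{j - \frac{2}{5}} = \frac{1}{- \frac{2}{5} + j}$)
$- 53 A{\left(-39,a{\left(-4 \right)} \right)} = - 53 \frac{5}{-2 + 5 \left(-39\right)} = - 53 \frac{5}{-2 - 195} = - 53 \frac{5}{-197} = - 53 \cdot 5 \left(- \frac{1}{197}\right) = \left(-53\right) \left(- \frac{5}{197}\right) = \frac{265}{197}$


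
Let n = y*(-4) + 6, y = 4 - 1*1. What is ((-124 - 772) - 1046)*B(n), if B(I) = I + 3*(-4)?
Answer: 34956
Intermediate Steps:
y = 3 (y = 4 - 1 = 3)
n = -6 (n = 3*(-4) + 6 = -12 + 6 = -6)
B(I) = -12 + I (B(I) = I - 12 = -12 + I)
((-124 - 772) - 1046)*B(n) = ((-124 - 772) - 1046)*(-12 - 6) = (-896 - 1046)*(-18) = -1942*(-18) = 34956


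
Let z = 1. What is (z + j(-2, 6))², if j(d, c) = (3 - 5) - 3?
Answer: 16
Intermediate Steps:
j(d, c) = -5 (j(d, c) = -2 - 3 = -5)
(z + j(-2, 6))² = (1 - 5)² = (-4)² = 16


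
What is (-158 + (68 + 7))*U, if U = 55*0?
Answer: 0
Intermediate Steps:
U = 0
(-158 + (68 + 7))*U = (-158 + (68 + 7))*0 = (-158 + 75)*0 = -83*0 = 0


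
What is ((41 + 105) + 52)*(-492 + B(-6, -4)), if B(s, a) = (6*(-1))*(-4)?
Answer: -92664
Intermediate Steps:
B(s, a) = 24 (B(s, a) = -6*(-4) = 24)
((41 + 105) + 52)*(-492 + B(-6, -4)) = ((41 + 105) + 52)*(-492 + 24) = (146 + 52)*(-468) = 198*(-468) = -92664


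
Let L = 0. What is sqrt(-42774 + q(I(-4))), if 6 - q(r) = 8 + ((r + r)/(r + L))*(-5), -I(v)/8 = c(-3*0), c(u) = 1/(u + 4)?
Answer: I*sqrt(42766) ≈ 206.8*I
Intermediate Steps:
c(u) = 1/(4 + u)
I(v) = -2 (I(v) = -8/(4 - 3*0) = -8/(4 + 0) = -8/4 = -8*1/4 = -2)
q(r) = 8 (q(r) = 6 - (8 + ((r + r)/(r + 0))*(-5)) = 6 - (8 + ((2*r)/r)*(-5)) = 6 - (8 + 2*(-5)) = 6 - (8 - 10) = 6 - 1*(-2) = 6 + 2 = 8)
sqrt(-42774 + q(I(-4))) = sqrt(-42774 + 8) = sqrt(-42766) = I*sqrt(42766)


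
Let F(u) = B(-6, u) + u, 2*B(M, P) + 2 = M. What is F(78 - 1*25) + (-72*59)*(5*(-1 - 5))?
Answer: 127489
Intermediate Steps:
B(M, P) = -1 + M/2
F(u) = -4 + u (F(u) = (-1 + (½)*(-6)) + u = (-1 - 3) + u = -4 + u)
F(78 - 1*25) + (-72*59)*(5*(-1 - 5)) = (-4 + (78 - 1*25)) + (-72*59)*(5*(-1 - 5)) = (-4 + (78 - 25)) - 21240*(-6) = (-4 + 53) - 4248*(-30) = 49 + 127440 = 127489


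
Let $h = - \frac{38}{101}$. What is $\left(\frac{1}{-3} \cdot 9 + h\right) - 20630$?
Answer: $- \frac{2083971}{101} \approx -20633.0$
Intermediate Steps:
$h = - \frac{38}{101}$ ($h = \left(-38\right) \frac{1}{101} = - \frac{38}{101} \approx -0.37624$)
$\left(\frac{1}{-3} \cdot 9 + h\right) - 20630 = \left(\frac{1}{-3} \cdot 9 - \frac{38}{101}\right) - 20630 = \left(\left(- \frac{1}{3}\right) 9 - \frac{38}{101}\right) - 20630 = \left(-3 - \frac{38}{101}\right) - 20630 = - \frac{341}{101} - 20630 = - \frac{2083971}{101}$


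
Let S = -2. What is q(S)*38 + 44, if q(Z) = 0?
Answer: 44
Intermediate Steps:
q(S)*38 + 44 = 0*38 + 44 = 0 + 44 = 44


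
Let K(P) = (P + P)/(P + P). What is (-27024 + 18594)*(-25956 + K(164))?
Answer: 218800650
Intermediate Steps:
K(P) = 1 (K(P) = (2*P)/((2*P)) = (2*P)*(1/(2*P)) = 1)
(-27024 + 18594)*(-25956 + K(164)) = (-27024 + 18594)*(-25956 + 1) = -8430*(-25955) = 218800650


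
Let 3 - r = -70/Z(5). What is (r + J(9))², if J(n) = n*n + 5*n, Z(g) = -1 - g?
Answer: 123904/9 ≈ 13767.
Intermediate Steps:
J(n) = n² + 5*n
r = -26/3 (r = 3 - (-70)/(-1 - 1*5) = 3 - (-70)/(-1 - 5) = 3 - (-70)/(-6) = 3 - (-70)*(-1)/6 = 3 - 1*35/3 = 3 - 35/3 = -26/3 ≈ -8.6667)
(r + J(9))² = (-26/3 + 9*(5 + 9))² = (-26/3 + 9*14)² = (-26/3 + 126)² = (352/3)² = 123904/9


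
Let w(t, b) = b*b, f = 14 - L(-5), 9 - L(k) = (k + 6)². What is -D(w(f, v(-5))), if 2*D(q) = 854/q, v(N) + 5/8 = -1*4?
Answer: -27328/1369 ≈ -19.962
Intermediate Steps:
L(k) = 9 - (6 + k)² (L(k) = 9 - (k + 6)² = 9 - (6 + k)²)
v(N) = -37/8 (v(N) = -5/8 - 1*4 = -5/8 - 4 = -37/8)
f = 6 (f = 14 - (9 - (6 - 5)²) = 14 - (9 - 1*1²) = 14 - (9 - 1*1) = 14 - (9 - 1) = 14 - 1*8 = 14 - 8 = 6)
w(t, b) = b²
D(q) = 427/q (D(q) = (854/q)/2 = 427/q)
-D(w(f, v(-5))) = -427/((-37/8)²) = -427/1369/64 = -427*64/1369 = -1*27328/1369 = -27328/1369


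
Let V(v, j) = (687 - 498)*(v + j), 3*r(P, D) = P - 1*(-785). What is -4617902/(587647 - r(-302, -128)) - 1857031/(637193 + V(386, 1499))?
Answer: -2839335699591/291821333294 ≈ -9.7297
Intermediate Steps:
r(P, D) = 785/3 + P/3 (r(P, D) = (P - 1*(-785))/3 = (P + 785)/3 = (785 + P)/3 = 785/3 + P/3)
V(v, j) = 189*j + 189*v (V(v, j) = 189*(j + v) = 189*j + 189*v)
-4617902/(587647 - r(-302, -128)) - 1857031/(637193 + V(386, 1499)) = -4617902/(587647 - (785/3 + (⅓)*(-302))) - 1857031/(637193 + (189*1499 + 189*386)) = -4617902/(587647 - (785/3 - 302/3)) - 1857031/(637193 + (283311 + 72954)) = -4617902/(587647 - 1*161) - 1857031/(637193 + 356265) = -4617902/(587647 - 161) - 1857031/993458 = -4617902/587486 - 1857031*1/993458 = -4617902*1/587486 - 1857031/993458 = -2308951/293743 - 1857031/993458 = -2839335699591/291821333294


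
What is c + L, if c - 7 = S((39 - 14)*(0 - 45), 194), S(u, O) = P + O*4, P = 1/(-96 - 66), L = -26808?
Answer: -4216051/162 ≈ -26025.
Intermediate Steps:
P = -1/162 (P = 1/(-162) = -1/162 ≈ -0.0061728)
S(u, O) = -1/162 + 4*O (S(u, O) = -1/162 + O*4 = -1/162 + 4*O)
c = 126845/162 (c = 7 + (-1/162 + 4*194) = 7 + (-1/162 + 776) = 7 + 125711/162 = 126845/162 ≈ 782.99)
c + L = 126845/162 - 26808 = -4216051/162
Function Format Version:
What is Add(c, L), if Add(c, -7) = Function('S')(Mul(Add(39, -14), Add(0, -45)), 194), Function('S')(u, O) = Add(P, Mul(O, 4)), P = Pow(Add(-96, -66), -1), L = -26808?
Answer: Rational(-4216051, 162) ≈ -26025.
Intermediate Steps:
P = Rational(-1, 162) (P = Pow(-162, -1) = Rational(-1, 162) ≈ -0.0061728)
Function('S')(u, O) = Add(Rational(-1, 162), Mul(4, O)) (Function('S')(u, O) = Add(Rational(-1, 162), Mul(O, 4)) = Add(Rational(-1, 162), Mul(4, O)))
c = Rational(126845, 162) (c = Add(7, Add(Rational(-1, 162), Mul(4, 194))) = Add(7, Add(Rational(-1, 162), 776)) = Add(7, Rational(125711, 162)) = Rational(126845, 162) ≈ 782.99)
Add(c, L) = Add(Rational(126845, 162), -26808) = Rational(-4216051, 162)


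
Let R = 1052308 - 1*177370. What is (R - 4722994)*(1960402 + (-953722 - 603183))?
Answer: -1552679051832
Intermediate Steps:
R = 874938 (R = 1052308 - 177370 = 874938)
(R - 4722994)*(1960402 + (-953722 - 603183)) = (874938 - 4722994)*(1960402 + (-953722 - 603183)) = -3848056*(1960402 - 1556905) = -3848056*403497 = -1552679051832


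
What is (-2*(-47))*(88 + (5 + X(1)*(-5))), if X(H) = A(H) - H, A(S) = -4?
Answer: 11092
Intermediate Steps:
X(H) = -4 - H
(-2*(-47))*(88 + (5 + X(1)*(-5))) = (-2*(-47))*(88 + (5 + (-4 - 1*1)*(-5))) = 94*(88 + (5 + (-4 - 1)*(-5))) = 94*(88 + (5 - 5*(-5))) = 94*(88 + (5 + 25)) = 94*(88 + 30) = 94*118 = 11092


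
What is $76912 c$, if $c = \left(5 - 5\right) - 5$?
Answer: $-384560$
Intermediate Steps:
$c = -5$ ($c = 0 - 5 = -5$)
$76912 c = 76912 \left(-5\right) = -384560$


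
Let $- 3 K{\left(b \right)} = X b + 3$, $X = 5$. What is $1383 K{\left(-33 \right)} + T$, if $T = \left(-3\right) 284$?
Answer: $73830$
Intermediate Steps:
$K{\left(b \right)} = -1 - \frac{5 b}{3}$ ($K{\left(b \right)} = - \frac{5 b + 3}{3} = - \frac{3 + 5 b}{3} = -1 - \frac{5 b}{3}$)
$T = -852$
$1383 K{\left(-33 \right)} + T = 1383 \left(-1 - -55\right) - 852 = 1383 \left(-1 + 55\right) - 852 = 1383 \cdot 54 - 852 = 74682 - 852 = 73830$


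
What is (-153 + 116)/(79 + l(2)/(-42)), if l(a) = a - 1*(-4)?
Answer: -259/552 ≈ -0.46920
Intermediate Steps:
l(a) = 4 + a (l(a) = a + 4 = 4 + a)
(-153 + 116)/(79 + l(2)/(-42)) = (-153 + 116)/(79 + (4 + 2)/(-42)) = -37/(79 + 6*(-1/42)) = -37/(79 - ⅐) = -37/552/7 = -37*7/552 = -259/552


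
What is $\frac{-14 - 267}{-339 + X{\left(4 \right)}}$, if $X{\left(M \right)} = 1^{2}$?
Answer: $\frac{281}{338} \approx 0.83136$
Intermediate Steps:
$X{\left(M \right)} = 1$
$\frac{-14 - 267}{-339 + X{\left(4 \right)}} = \frac{-14 - 267}{-339 + 1} = - \frac{281}{-338} = \left(-281\right) \left(- \frac{1}{338}\right) = \frac{281}{338}$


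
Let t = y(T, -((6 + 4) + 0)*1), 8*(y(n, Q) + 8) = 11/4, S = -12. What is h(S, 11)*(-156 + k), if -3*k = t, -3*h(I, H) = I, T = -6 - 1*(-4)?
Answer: -14731/24 ≈ -613.79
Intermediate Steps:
T = -2 (T = -6 + 4 = -2)
h(I, H) = -I/3
y(n, Q) = -245/32 (y(n, Q) = -8 + (11/4)/8 = -8 + (11*(¼))/8 = -8 + (⅛)*(11/4) = -8 + 11/32 = -245/32)
t = -245/32 ≈ -7.6563
k = 245/96 (k = -⅓*(-245/32) = 245/96 ≈ 2.5521)
h(S, 11)*(-156 + k) = (-⅓*(-12))*(-156 + 245/96) = 4*(-14731/96) = -14731/24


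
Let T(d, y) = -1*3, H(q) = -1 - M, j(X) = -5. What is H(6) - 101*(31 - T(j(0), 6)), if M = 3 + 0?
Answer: -3438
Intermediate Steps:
M = 3
H(q) = -4 (H(q) = -1 - 1*3 = -1 - 3 = -4)
T(d, y) = -3
H(6) - 101*(31 - T(j(0), 6)) = -4 - 101*(31 - 1*(-3)) = -4 - 101*(31 + 3) = -4 - 101*34 = -4 - 3434 = -3438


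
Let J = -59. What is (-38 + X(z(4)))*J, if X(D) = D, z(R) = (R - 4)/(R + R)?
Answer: 2242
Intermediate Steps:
z(R) = (-4 + R)/(2*R) (z(R) = (-4 + R)/((2*R)) = (-4 + R)*(1/(2*R)) = (-4 + R)/(2*R))
(-38 + X(z(4)))*J = (-38 + (½)*(-4 + 4)/4)*(-59) = (-38 + (½)*(¼)*0)*(-59) = (-38 + 0)*(-59) = -38*(-59) = 2242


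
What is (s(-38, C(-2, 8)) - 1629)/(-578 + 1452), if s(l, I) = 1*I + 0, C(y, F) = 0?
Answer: -1629/874 ≈ -1.8638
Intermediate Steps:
s(l, I) = I (s(l, I) = I + 0 = I)
(s(-38, C(-2, 8)) - 1629)/(-578 + 1452) = (0 - 1629)/(-578 + 1452) = -1629/874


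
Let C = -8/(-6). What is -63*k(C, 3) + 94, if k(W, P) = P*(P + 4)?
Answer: -1229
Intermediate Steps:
C = 4/3 (C = -8*(-⅙) = 4/3 ≈ 1.3333)
k(W, P) = P*(4 + P)
-63*k(C, 3) + 94 = -189*(4 + 3) + 94 = -189*7 + 94 = -63*21 + 94 = -1323 + 94 = -1229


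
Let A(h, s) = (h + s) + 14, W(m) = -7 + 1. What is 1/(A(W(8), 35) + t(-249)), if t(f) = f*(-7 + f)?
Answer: 1/63787 ≈ 1.5677e-5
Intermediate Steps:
W(m) = -6
A(h, s) = 14 + h + s
1/(A(W(8), 35) + t(-249)) = 1/((14 - 6 + 35) - 249*(-7 - 249)) = 1/(43 - 249*(-256)) = 1/(43 + 63744) = 1/63787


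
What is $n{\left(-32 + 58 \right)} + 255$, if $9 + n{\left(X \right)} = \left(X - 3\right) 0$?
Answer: $246$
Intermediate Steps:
$n{\left(X \right)} = -9$ ($n{\left(X \right)} = -9 + \left(X - 3\right) 0 = -9 + \left(-3 + X\right) 0 = -9 + 0 = -9$)
$n{\left(-32 + 58 \right)} + 255 = -9 + 255 = 246$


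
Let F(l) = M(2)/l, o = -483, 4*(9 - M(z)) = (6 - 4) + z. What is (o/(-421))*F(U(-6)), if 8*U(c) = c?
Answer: -5152/421 ≈ -12.238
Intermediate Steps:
U(c) = c/8
M(z) = 17/2 - z/4 (M(z) = 9 - ((6 - 4) + z)/4 = 9 - (2 + z)/4 = 9 + (-½ - z/4) = 17/2 - z/4)
F(l) = 8/l (F(l) = (17/2 - ¼*2)/l = (17/2 - ½)/l = 8/l)
(o/(-421))*F(U(-6)) = (-483/(-421))*(8/(((⅛)*(-6)))) = (-483*(-1/421))*(8/(-¾)) = 483*(8*(-4/3))/421 = (483/421)*(-32/3) = -5152/421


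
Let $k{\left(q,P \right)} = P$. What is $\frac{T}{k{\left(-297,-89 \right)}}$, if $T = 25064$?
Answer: $- \frac{25064}{89} \approx -281.62$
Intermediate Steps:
$\frac{T}{k{\left(-297,-89 \right)}} = \frac{25064}{-89} = 25064 \left(- \frac{1}{89}\right) = - \frac{25064}{89}$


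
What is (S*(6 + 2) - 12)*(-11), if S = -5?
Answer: 572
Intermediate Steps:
(S*(6 + 2) - 12)*(-11) = (-5*(6 + 2) - 12)*(-11) = (-5*8 - 12)*(-11) = (-40 - 12)*(-11) = -52*(-11) = 572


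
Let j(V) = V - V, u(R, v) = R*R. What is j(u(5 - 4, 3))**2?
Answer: 0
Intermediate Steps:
u(R, v) = R**2
j(V) = 0
j(u(5 - 4, 3))**2 = 0**2 = 0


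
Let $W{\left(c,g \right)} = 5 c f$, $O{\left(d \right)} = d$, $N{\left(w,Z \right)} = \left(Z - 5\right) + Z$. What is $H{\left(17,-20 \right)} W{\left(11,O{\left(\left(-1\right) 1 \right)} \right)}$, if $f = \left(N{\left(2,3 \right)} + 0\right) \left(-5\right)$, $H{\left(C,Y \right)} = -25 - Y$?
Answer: $1375$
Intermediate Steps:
$N{\left(w,Z \right)} = -5 + 2 Z$ ($N{\left(w,Z \right)} = \left(-5 + Z\right) + Z = -5 + 2 Z$)
$f = -5$ ($f = \left(\left(-5 + 2 \cdot 3\right) + 0\right) \left(-5\right) = \left(\left(-5 + 6\right) + 0\right) \left(-5\right) = \left(1 + 0\right) \left(-5\right) = 1 \left(-5\right) = -5$)
$W{\left(c,g \right)} = - 25 c$ ($W{\left(c,g \right)} = 5 c \left(-5\right) = - 25 c$)
$H{\left(17,-20 \right)} W{\left(11,O{\left(\left(-1\right) 1 \right)} \right)} = \left(-25 - -20\right) \left(\left(-25\right) 11\right) = \left(-25 + 20\right) \left(-275\right) = \left(-5\right) \left(-275\right) = 1375$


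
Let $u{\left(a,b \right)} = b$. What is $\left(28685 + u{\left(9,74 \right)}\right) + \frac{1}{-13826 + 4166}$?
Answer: $\frac{277811939}{9660} \approx 28759.0$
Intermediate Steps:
$\left(28685 + u{\left(9,74 \right)}\right) + \frac{1}{-13826 + 4166} = \left(28685 + 74\right) + \frac{1}{-13826 + 4166} = 28759 + \frac{1}{-9660} = 28759 - \frac{1}{9660} = \frac{277811939}{9660}$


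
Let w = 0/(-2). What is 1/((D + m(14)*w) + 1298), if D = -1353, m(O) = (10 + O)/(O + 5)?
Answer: -1/55 ≈ -0.018182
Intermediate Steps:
w = 0 (w = 0*(-1/2) = 0)
m(O) = (10 + O)/(5 + O)
1/((D + m(14)*w) + 1298) = 1/((-1353 + ((10 + 14)/(5 + 14))*0) + 1298) = 1/((-1353 + (24/19)*0) + 1298) = 1/((-1353 + 0) + 1298) = 1/(-1353 + 1298) = 1/(-55) = -1/55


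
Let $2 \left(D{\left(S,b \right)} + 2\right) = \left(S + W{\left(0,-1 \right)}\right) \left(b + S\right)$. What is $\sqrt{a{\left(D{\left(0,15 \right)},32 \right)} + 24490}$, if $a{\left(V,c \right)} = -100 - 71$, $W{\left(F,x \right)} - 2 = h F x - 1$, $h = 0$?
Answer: $\sqrt{24319} \approx 155.95$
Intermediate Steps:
$W{\left(F,x \right)} = 1$ ($W{\left(F,x \right)} = 2 + \left(0 F x - 1\right) = 2 - \left(1 + 0 x\right) = 2 + \left(0 - 1\right) = 2 - 1 = 1$)
$D{\left(S,b \right)} = -2 + \frac{\left(1 + S\right) \left(S + b\right)}{2}$ ($D{\left(S,b \right)} = -2 + \frac{\left(S + 1\right) \left(b + S\right)}{2} = -2 + \frac{\left(1 + S\right) \left(S + b\right)}{2}$)
$a{\left(V,c \right)} = -171$ ($a{\left(V,c \right)} = -100 - 71 = -171$)
$\sqrt{a{\left(D{\left(0,15 \right)},32 \right)} + 24490} = \sqrt{-171 + 24490} = \sqrt{24319}$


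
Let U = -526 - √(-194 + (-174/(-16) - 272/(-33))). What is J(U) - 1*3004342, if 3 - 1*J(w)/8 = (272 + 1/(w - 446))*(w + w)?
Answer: 2*(1757481*√3047154 + 45930116560*I)/(√3047154 - 128304*I) ≈ -7.1518e+5 + 57552.0*I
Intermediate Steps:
U = -526 - I*√3047154/132 (U = -526 - √(-194 + (-174*(-1/16) - 272*(-1/33))) = -526 - √(-194 + (87/8 + 272/33)) = -526 - √(-194 + 5047/264) = -526 - √(-46169/264) = -526 - I*√3047154/132 ≈ -526.0 - 13.224*I)
J(w) = 24 - 16*w*(272 + 1/(-446 + w)) (J(w) = 24 - 8*(272 + 1/(w - 446))*(w + w) = 24 - 8*(272 + 1/(-446 + w))*2*w = 24 - 16*w*(272 + 1/(-446 + w)))
J(U) - 1*3004342 = 8*(-1338 - 544*(-526 - I*√3047154/132)² + 242625*(-526 - I*√3047154/132))/(-446 + (-526 - I*√3047154/132)) - 1*3004342 = 8*(-1338 - 544*(-526 - I*√3047154/132)² + (-127620750 - 80875*I*√3047154/44))/(-972 - I*√3047154/132) - 3004342 = 8*(-127622088 - 544*(-526 - I*√3047154/132)² - 80875*I*√3047154/44)/(-972 - I*√3047154/132) - 3004342 = -3004342 + 8*(-127622088 - 544*(-526 - I*√3047154/132)² - 80875*I*√3047154/44)/(-972 - I*√3047154/132)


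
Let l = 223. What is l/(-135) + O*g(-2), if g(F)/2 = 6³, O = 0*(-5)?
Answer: -223/135 ≈ -1.6519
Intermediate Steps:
O = 0
g(F) = 432 (g(F) = 2*6³ = 2*216 = 432)
l/(-135) + O*g(-2) = 223/(-135) + 0*432 = 223*(-1/135) + 0 = -223/135 + 0 = -223/135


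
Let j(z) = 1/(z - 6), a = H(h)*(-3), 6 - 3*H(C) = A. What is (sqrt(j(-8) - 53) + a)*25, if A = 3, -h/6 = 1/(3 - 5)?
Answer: -75 + 25*I*sqrt(10402)/14 ≈ -75.0 + 182.13*I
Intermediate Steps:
h = 3 (h = -6/(3 - 5) = -6/(-2) = -6*(-1/2) = 3)
H(C) = 1 (H(C) = 2 - 1/3*3 = 2 - 1 = 1)
a = -3 (a = 1*(-3) = -3)
j(z) = 1/(-6 + z)
(sqrt(j(-8) - 53) + a)*25 = (sqrt(1/(-6 - 8) - 53) - 3)*25 = (sqrt(1/(-14) - 53) - 3)*25 = (sqrt(-1/14 - 53) - 3)*25 = (sqrt(-743/14) - 3)*25 = (I*sqrt(10402)/14 - 3)*25 = (-3 + I*sqrt(10402)/14)*25 = -75 + 25*I*sqrt(10402)/14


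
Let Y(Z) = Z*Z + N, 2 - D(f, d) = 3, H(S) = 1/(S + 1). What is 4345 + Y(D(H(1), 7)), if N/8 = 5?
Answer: 4386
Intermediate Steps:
H(S) = 1/(1 + S)
N = 40 (N = 8*5 = 40)
D(f, d) = -1 (D(f, d) = 2 - 1*3 = 2 - 3 = -1)
Y(Z) = 40 + Z² (Y(Z) = Z*Z + 40 = Z² + 40 = 40 + Z²)
4345 + Y(D(H(1), 7)) = 4345 + (40 + (-1)²) = 4345 + (40 + 1) = 4345 + 41 = 4386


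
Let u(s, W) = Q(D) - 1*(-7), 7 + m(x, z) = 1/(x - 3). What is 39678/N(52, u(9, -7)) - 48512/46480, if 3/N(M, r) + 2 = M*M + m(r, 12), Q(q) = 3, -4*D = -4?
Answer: 103551509108/2905 ≈ 3.5646e+7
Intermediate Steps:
D = 1 (D = -¼*(-4) = 1)
m(x, z) = -7 + 1/(-3 + x) (m(x, z) = -7 + 1/(x - 3) = -7 + 1/(-3 + x))
u(s, W) = 10 (u(s, W) = 3 - 1*(-7) = 3 + 7 = 10)
N(M, r) = 3/(-2 + M² + (22 - 7*r)/(-3 + r)) (N(M, r) = 3/(-2 + (M*M + (22 - 7*r)/(-3 + r))) = 3/(-2 + (M² + (22 - 7*r)/(-3 + r))) = 3/(-2 + M² + (22 - 7*r)/(-3 + r)))
39678/N(52, u(9, -7)) - 48512/46480 = 39678/((3*(3 - 1*10)/(-22 + 7*10 + (-3 + 10)*(2 - 1*52²)))) - 48512/46480 = 39678/((3*(3 - 10)/(-22 + 70 + 7*(2 - 1*2704)))) - 48512*1/46480 = 39678/((3*(-7)/(-22 + 70 + 7*(2 - 2704)))) - 3032/2905 = 39678/((3*(-7)/(-22 + 70 + 7*(-2702)))) - 3032/2905 = 39678/((3*(-7)/(-22 + 70 - 18914))) - 3032/2905 = 39678/((3*(-7)/(-18866))) - 3032/2905 = 39678/((3*(-1/18866)*(-7))) - 3032/2905 = 39678/(21/18866) - 3032/2905 = 39678*(18866/21) - 3032/2905 = 249521716/7 - 3032/2905 = 103551509108/2905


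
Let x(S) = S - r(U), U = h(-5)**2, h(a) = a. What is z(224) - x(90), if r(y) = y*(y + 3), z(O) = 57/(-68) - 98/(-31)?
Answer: 1290777/2108 ≈ 612.32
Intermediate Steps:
z(O) = 4897/2108 (z(O) = 57*(-1/68) - 98*(-1/31) = -57/68 + 98/31 = 4897/2108)
U = 25 (U = (-5)**2 = 25)
r(y) = y*(3 + y)
x(S) = -700 + S (x(S) = S - 25*(3 + 25) = S - 25*28 = S - 1*700 = S - 700 = -700 + S)
z(224) - x(90) = 4897/2108 - (-700 + 90) = 4897/2108 - 1*(-610) = 4897/2108 + 610 = 1290777/2108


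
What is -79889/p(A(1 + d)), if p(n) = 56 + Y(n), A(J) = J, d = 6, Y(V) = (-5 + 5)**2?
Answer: -79889/56 ≈ -1426.6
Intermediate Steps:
Y(V) = 0 (Y(V) = 0**2 = 0)
p(n) = 56 (p(n) = 56 + 0 = 56)
-79889/p(A(1 + d)) = -79889/56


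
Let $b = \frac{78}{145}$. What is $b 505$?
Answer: $\frac{7878}{29} \approx 271.66$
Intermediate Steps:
$b = \frac{78}{145}$ ($b = 78 \cdot \frac{1}{145} = \frac{78}{145} \approx 0.53793$)
$b 505 = \frac{78}{145} \cdot 505 = \frac{7878}{29}$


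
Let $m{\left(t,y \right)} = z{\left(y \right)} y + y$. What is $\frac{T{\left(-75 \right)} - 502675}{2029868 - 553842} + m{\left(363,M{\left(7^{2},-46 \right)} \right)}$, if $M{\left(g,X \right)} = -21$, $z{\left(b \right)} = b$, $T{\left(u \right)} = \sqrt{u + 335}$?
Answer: $\frac{619428245}{1476026} + \frac{\sqrt{65}}{738013} \approx 419.66$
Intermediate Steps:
$T{\left(u \right)} = \sqrt{335 + u}$
$m{\left(t,y \right)} = y + y^{2}$ ($m{\left(t,y \right)} = y y + y = y^{2} + y = y + y^{2}$)
$\frac{T{\left(-75 \right)} - 502675}{2029868 - 553842} + m{\left(363,M{\left(7^{2},-46 \right)} \right)} = \frac{\sqrt{335 - 75} - 502675}{2029868 - 553842} - 21 \left(1 - 21\right) = \frac{\sqrt{260} - 502675}{1476026} - -420 = \left(2 \sqrt{65} - 502675\right) \frac{1}{1476026} + 420 = \left(-502675 + 2 \sqrt{65}\right) \frac{1}{1476026} + 420 = \left(- \frac{502675}{1476026} + \frac{\sqrt{65}}{738013}\right) + 420 = \frac{619428245}{1476026} + \frac{\sqrt{65}}{738013}$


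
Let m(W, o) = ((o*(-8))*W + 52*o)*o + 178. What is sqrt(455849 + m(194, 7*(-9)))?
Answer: I*sqrt(5497473) ≈ 2344.7*I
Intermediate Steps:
m(W, o) = 178 + o*(52*o - 8*W*o) (m(W, o) = ((-8*o)*W + 52*o)*o + 178 = (-8*W*o + 52*o)*o + 178 = (52*o - 8*W*o)*o + 178 = o*(52*o - 8*W*o) + 178 = 178 + o*(52*o - 8*W*o))
sqrt(455849 + m(194, 7*(-9))) = sqrt(455849 + (178 + 52*(7*(-9))**2 - 8*194*(7*(-9))**2)) = sqrt(455849 + (178 + 52*(-63)**2 - 8*194*(-63)**2)) = sqrt(455849 + (178 + 52*3969 - 8*194*3969)) = sqrt(455849 + (178 + 206388 - 6159888)) = sqrt(455849 - 5953322) = sqrt(-5497473) = I*sqrt(5497473)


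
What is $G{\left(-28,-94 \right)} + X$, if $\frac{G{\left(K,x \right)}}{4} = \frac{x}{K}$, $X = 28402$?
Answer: $\frac{198908}{7} \approx 28415.0$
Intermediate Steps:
$G{\left(K,x \right)} = \frac{4 x}{K}$ ($G{\left(K,x \right)} = 4 \frac{x}{K} = \frac{4 x}{K}$)
$G{\left(-28,-94 \right)} + X = 4 \left(-94\right) \frac{1}{-28} + 28402 = 4 \left(-94\right) \left(- \frac{1}{28}\right) + 28402 = \frac{94}{7} + 28402 = \frac{198908}{7}$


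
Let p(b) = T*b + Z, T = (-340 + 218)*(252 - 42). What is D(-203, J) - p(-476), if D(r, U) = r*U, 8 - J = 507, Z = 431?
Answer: -12094254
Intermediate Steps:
J = -499 (J = 8 - 1*507 = 8 - 507 = -499)
T = -25620 (T = -122*210 = -25620)
p(b) = 431 - 25620*b (p(b) = -25620*b + 431 = 431 - 25620*b)
D(r, U) = U*r
D(-203, J) - p(-476) = -499*(-203) - (431 - 25620*(-476)) = 101297 - (431 + 12195120) = 101297 - 1*12195551 = 101297 - 12195551 = -12094254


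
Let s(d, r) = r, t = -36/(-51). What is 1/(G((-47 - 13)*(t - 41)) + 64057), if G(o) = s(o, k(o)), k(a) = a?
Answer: 17/1130069 ≈ 1.5043e-5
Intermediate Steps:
t = 12/17 (t = -36*(-1/51) = 12/17 ≈ 0.70588)
G(o) = o
1/(G((-47 - 13)*(t - 41)) + 64057) = 1/((-47 - 13)*(12/17 - 41) + 64057) = 1/(-60*(-685/17) + 64057) = 1/(41100/17 + 64057) = 1/(1130069/17) = 17/1130069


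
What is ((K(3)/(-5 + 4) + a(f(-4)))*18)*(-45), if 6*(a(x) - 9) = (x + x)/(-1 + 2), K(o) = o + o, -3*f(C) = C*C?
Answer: -990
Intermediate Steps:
f(C) = -C²/3 (f(C) = -C*C/3 = -C²/3)
K(o) = 2*o
a(x) = 9 + x/3 (a(x) = 9 + ((x + x)/(-1 + 2))/6 = 9 + ((2*x)/1)/6 = 9 + ((2*x)*1)/6 = 9 + (2*x)/6 = 9 + x/3)
((K(3)/(-5 + 4) + a(f(-4)))*18)*(-45) = (((2*3)/(-5 + 4) + (9 + (-⅓*(-4)²)/3))*18)*(-45) = ((6/(-1) + (9 + (-⅓*16)/3))*18)*(-45) = ((-1*6 + (9 + (⅓)*(-16/3)))*18)*(-45) = ((-6 + (9 - 16/9))*18)*(-45) = ((-6 + 65/9)*18)*(-45) = ((11/9)*18)*(-45) = 22*(-45) = -990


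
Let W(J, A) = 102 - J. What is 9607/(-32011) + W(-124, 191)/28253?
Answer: -264192085/904406783 ≈ -0.29212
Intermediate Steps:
9607/(-32011) + W(-124, 191)/28253 = 9607/(-32011) + (102 - 1*(-124))/28253 = 9607*(-1/32011) + (102 + 124)*(1/28253) = -9607/32011 + 226*(1/28253) = -9607/32011 + 226/28253 = -264192085/904406783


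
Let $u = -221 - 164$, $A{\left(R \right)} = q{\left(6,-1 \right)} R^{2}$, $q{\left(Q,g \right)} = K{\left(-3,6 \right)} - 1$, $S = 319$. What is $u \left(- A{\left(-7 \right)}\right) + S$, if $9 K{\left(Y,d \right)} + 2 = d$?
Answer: $- \frac{91454}{9} \approx -10162.0$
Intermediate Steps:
$K{\left(Y,d \right)} = - \frac{2}{9} + \frac{d}{9}$
$q{\left(Q,g \right)} = - \frac{5}{9}$ ($q{\left(Q,g \right)} = \left(- \frac{2}{9} + \frac{1}{9} \cdot 6\right) - 1 = \left(- \frac{2}{9} + \frac{2}{3}\right) - 1 = \frac{4}{9} - 1 = - \frac{5}{9}$)
$A{\left(R \right)} = - \frac{5 R^{2}}{9}$
$u = -385$ ($u = -221 - 164 = -385$)
$u \left(- A{\left(-7 \right)}\right) + S = - 385 \left(- \frac{\left(-5\right) \left(-7\right)^{2}}{9}\right) + 319 = - 385 \left(- \frac{\left(-5\right) 49}{9}\right) + 319 = - 385 \left(\left(-1\right) \left(- \frac{245}{9}\right)\right) + 319 = \left(-385\right) \frac{245}{9} + 319 = - \frac{94325}{9} + 319 = - \frac{91454}{9}$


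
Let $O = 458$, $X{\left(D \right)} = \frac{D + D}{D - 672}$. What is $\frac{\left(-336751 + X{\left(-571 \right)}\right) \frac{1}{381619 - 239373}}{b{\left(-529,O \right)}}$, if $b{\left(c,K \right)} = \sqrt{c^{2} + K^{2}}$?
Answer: $- \frac{418580351 \sqrt{489605}}{86567930567690} \approx -0.0033833$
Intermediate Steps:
$X{\left(D \right)} = \frac{2 D}{-672 + D}$
$b{\left(c,K \right)} = \sqrt{K^{2} + c^{2}}$
$\frac{\left(-336751 + X{\left(-571 \right)}\right) \frac{1}{381619 - 239373}}{b{\left(-529,O \right)}} = \frac{\left(-336751 + 2 \left(-571\right) \frac{1}{-672 - 571}\right) \frac{1}{381619 - 239373}}{\sqrt{458^{2} + \left(-529\right)^{2}}} = \frac{\left(-336751 + 2 \left(-571\right) \frac{1}{-1243}\right) \frac{1}{142246}}{\sqrt{209764 + 279841}} = \frac{\left(-336751 + 2 \left(-571\right) \left(- \frac{1}{1243}\right)\right) \frac{1}{142246}}{\sqrt{489605}} = \left(-336751 + \frac{1142}{1243}\right) \frac{1}{142246} \frac{\sqrt{489605}}{489605} = \left(- \frac{418580351}{1243}\right) \frac{1}{142246} \frac{\sqrt{489605}}{489605} = - \frac{418580351 \frac{\sqrt{489605}}{489605}}{176811778} = - \frac{418580351 \sqrt{489605}}{86567930567690}$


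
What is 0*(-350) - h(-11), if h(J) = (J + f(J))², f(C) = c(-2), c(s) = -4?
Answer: -225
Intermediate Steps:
f(C) = -4
h(J) = (-4 + J)² (h(J) = (J - 4)² = (-4 + J)²)
0*(-350) - h(-11) = 0*(-350) - (-4 - 11)² = 0 - 1*(-15)² = 0 - 1*225 = 0 - 225 = -225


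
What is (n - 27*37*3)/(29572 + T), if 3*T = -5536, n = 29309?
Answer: 19734/20795 ≈ 0.94898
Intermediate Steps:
T = -5536/3 (T = (⅓)*(-5536) = -5536/3 ≈ -1845.3)
(n - 27*37*3)/(29572 + T) = (29309 - 27*37*3)/(29572 - 5536/3) = (29309 - 999*3)/(83180/3) = (29309 - 2997)*(3/83180) = 26312*(3/83180) = 19734/20795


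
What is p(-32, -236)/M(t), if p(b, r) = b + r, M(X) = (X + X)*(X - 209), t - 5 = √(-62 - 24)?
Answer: -134*I/(-1106*I + 199*√86) ≈ 0.032017 - 0.053423*I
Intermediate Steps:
t = 5 + I*√86 (t = 5 + √(-62 - 24) = 5 + √(-86) = 5 + I*√86 ≈ 5.0 + 9.2736*I)
M(X) = 2*X*(-209 + X) (M(X) = (2*X)*(-209 + X) = 2*X*(-209 + X))
p(-32, -236)/M(t) = (-32 - 236)/((2*(5 + I*√86)*(-209 + (5 + I*√86)))) = -268*1/(2*(-204 + I*√86)*(5 + I*√86)) = -134/((-204 + I*√86)*(5 + I*√86))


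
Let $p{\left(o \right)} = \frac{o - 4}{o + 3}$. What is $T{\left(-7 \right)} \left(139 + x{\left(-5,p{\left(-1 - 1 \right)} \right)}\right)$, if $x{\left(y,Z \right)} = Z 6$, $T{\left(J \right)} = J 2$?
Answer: $-1442$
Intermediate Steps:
$T{\left(J \right)} = 2 J$
$p{\left(o \right)} = \frac{-4 + o}{3 + o}$
$x{\left(y,Z \right)} = 6 Z$
$T{\left(-7 \right)} \left(139 + x{\left(-5,p{\left(-1 - 1 \right)} \right)}\right) = 2 \left(-7\right) \left(139 + 6 \frac{-4 - 2}{3 - 2}\right) = - 14 \left(139 + 6 \frac{-4 - 2}{3 - 2}\right) = - 14 \left(139 + 6 \cdot 1^{-1} \left(-6\right)\right) = - 14 \left(139 + 6 \cdot 1 \left(-6\right)\right) = - 14 \left(139 + 6 \left(-6\right)\right) = - 14 \left(139 - 36\right) = \left(-14\right) 103 = -1442$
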